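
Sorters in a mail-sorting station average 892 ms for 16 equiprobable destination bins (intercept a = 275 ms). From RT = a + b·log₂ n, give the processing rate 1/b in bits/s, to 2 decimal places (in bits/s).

6.48 bits/s

Choice component = 892 − 275 = 617 ms over log₂(16) = 4 bits.
b = 617 / 4 = 154.250 ms/bit, so 1/b = 6.483 bits/s.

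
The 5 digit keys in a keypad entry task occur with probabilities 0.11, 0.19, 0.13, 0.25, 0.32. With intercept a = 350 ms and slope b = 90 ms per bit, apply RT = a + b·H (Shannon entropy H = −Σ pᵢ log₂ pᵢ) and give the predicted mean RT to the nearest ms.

549 ms

Entropy contributions −pᵢ log₂ pᵢ: 0.3503, 0.4552, 0.3826, 0.5000, 0.5260; sum H = 2.2142 bits.
RT = a + bH = 350 + 90·2.2142 = 549.28 ms.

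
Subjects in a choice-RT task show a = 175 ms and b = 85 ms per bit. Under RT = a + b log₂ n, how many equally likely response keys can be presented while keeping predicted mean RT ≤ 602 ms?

32

Information budget: (602 − 175)/85 = 5.0235 bits, so n ≤ 2^5.0235 = 32.526 → at most 32.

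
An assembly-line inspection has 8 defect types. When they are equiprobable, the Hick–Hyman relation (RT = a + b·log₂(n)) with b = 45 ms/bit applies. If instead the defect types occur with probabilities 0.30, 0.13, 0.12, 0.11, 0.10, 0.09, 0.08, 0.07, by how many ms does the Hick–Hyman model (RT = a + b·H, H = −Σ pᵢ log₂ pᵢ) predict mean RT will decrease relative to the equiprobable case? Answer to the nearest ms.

Equiprobable entropy H₀ = log₂ 8 = 3.0000 bits.
Skewed entropy H = −Σ pᵢ log₂ pᵢ = 2.8260 bits.
ΔRT = b·(H₀ − H) = 45 × 0.1740 = 7.83 ms.

8 ms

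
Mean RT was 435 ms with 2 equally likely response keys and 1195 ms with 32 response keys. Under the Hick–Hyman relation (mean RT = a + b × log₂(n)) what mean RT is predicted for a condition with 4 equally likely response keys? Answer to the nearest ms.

625 ms

Fit slope and intercept:
  b = (1195 − 435) / (log₂ 32 − log₂ 2) = 760 / (5 − 1) = 190 ms/bit
  a = 435 − 190 × 1 = 245 ms
Then RT(4) = 245 + 190 × log₂ 4 = 245 + 190 × 2 ≈ 625.000 ms.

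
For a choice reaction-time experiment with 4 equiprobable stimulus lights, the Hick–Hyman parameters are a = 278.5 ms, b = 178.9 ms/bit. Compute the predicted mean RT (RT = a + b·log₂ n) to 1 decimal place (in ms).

636.3 ms

log₂(4) = 2 bits, so RT = 278.5 + 178.9 × 2 ≈ 636.300 ms.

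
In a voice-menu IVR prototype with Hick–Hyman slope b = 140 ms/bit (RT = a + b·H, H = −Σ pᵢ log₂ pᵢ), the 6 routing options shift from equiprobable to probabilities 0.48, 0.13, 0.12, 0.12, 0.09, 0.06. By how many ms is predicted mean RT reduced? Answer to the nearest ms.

57 ms

Equiprobable entropy H₀ = log₂ 6 = 2.5850 bits.
Skewed entropy H = −Σ pᵢ log₂ pᵢ = 2.1812 bits.
ΔRT = b·(H₀ − H) = 140 × 0.4037 = 56.52 ms.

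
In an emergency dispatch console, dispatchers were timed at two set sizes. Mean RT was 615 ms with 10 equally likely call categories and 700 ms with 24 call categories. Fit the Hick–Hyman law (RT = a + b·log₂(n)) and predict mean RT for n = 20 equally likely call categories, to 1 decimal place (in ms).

Fit slope and intercept:
  b = (700 − 615) / (log₂ 24 − log₂ 10) = 85 / (4.5850 − 3.3219) = 67.298 ms/bit
  a = 615 − 67.298 × 3.3219 = 391.440 ms
Then RT(20) = 391.440 + 67.298 × log₂ 20 = 391.440 + 67.298 × 4.3219 ≈ 682.298 ms.

682.3 ms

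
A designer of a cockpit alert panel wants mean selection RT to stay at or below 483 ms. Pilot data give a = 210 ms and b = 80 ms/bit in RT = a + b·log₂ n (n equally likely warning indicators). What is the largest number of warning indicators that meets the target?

10

80·log₂ n ≤ 483 − 210 = 273, giving log₂ n ≤ 3.4125 and n ≤ 10.648. The largest whole number is 10.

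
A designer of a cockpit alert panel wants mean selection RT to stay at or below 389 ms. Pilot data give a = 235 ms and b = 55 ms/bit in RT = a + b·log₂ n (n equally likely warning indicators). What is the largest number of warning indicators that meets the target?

6

Set 235 + 55·log₂ n ≤ 389 → log₂ n ≤ (389 − 235)/55 = 2.8000.
So n ≤ 2^2.8000 = 6.964; the largest integer n is 6.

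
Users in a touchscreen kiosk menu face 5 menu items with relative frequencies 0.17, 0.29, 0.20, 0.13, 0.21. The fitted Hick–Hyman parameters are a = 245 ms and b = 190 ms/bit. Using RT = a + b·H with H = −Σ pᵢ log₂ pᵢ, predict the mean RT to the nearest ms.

Entropy contributions −pᵢ log₂ pᵢ: 0.4346, 0.5179, 0.4644, 0.3826, 0.4728; sum H = 2.2723 bits.
RT = a + bH = 245 + 190·2.2723 = 676.75 ms.

677 ms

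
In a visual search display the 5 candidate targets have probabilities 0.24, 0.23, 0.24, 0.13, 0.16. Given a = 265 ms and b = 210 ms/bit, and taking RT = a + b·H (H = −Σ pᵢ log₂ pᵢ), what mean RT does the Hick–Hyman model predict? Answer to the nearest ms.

H = 0.24·log₂(1/0.24) + 0.23·log₂(1/0.23) + 0.24·log₂(1/0.24) + 0.13·log₂(1/0.13) + 0.16·log₂(1/0.16) = 2.2816 bits.
RT = 265 + 210 × 2.2816 = 744.14 ms.

744 ms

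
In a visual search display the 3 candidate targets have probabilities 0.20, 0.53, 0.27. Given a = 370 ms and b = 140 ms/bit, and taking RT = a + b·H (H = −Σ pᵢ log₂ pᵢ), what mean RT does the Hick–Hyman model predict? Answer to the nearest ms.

H = 0.20·log₂(1/0.20) + 0.53·log₂(1/0.53) + 0.27·log₂(1/0.27) = 1.4599 bits.
RT = 370 + 140 × 1.4599 = 574.38 ms.

574 ms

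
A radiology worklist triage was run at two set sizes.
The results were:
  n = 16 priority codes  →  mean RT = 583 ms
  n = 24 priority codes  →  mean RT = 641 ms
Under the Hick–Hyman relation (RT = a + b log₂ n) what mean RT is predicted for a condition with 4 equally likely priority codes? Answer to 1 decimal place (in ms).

RT is linear in log₂ n, so two points fix the line:
  b = (641 − 583) / (log₂ 24 − log₂ 16) = 58 / (4.5850 − 4) = 99.152 ms/bit
  a = 583 − 99.152 × 4 = 186.393 ms
Then RT(4) = 186.393 + 99.152 × log₂ 4 = 186.393 + 99.152 × 2 ≈ 384.697 ms.

384.7 ms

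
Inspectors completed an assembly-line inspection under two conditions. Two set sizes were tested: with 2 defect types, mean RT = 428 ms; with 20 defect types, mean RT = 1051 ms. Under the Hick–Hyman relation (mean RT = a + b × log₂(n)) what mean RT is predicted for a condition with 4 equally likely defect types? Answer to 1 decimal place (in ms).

Fit slope and intercept:
  b = (1051 − 428) / (log₂ 20 − log₂ 2) = 623 / (4.3219 − 1) = 187.542 ms/bit
  a = 428 − 187.542 × 1 = 240.458 ms
Then RT(4) = 240.458 + 187.542 × log₂ 4 = 240.458 + 187.542 × 2 ≈ 615.542 ms.

615.5 ms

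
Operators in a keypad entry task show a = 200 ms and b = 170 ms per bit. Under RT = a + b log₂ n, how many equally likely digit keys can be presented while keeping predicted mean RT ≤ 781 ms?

10

170·log₂ n ≤ 781 − 200 = 581, giving log₂ n ≤ 3.4176 and n ≤ 10.686. The largest whole number is 10.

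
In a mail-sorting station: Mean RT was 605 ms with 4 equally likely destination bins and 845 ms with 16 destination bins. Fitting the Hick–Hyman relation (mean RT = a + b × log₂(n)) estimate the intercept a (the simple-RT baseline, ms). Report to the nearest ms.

b = (RT₂ − RT₁)/(log₂ n₂ − log₂ n₁) = (845 − 605)/(4 − 2) = 120 ms/bit.
Intercept: a = 605 − 120·log₂(4) = 365.000 ms.

365 ms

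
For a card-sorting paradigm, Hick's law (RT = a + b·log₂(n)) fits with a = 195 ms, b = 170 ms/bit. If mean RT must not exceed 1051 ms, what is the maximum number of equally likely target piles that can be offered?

Information budget: (1051 − 195)/170 = 5.0353 bits, so n ≤ 2^5.0353 = 32.793 → at most 32.

32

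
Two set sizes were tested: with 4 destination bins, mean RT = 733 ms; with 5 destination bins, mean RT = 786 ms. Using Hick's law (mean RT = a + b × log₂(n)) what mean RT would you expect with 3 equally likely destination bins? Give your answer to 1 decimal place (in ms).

664.7 ms

Fit slope and intercept:
  b = (786 − 733) / (log₂ 5 − log₂ 4) = 53 / (2.3219 − 2) = 164.633 ms/bit
  a = 733 − 164.633 × 2 = 403.734 ms
Then RT(3) = 403.734 + 164.633 × log₂ 3 = 403.734 + 164.633 × 1.5850 ≈ 664.671 ms.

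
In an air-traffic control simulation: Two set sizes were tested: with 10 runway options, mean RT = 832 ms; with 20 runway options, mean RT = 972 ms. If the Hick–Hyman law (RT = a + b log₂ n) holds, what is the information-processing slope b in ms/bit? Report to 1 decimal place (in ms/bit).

b = (RT₂ − RT₁)/(log₂ n₂ − log₂ n₁) = (972 − 832)/(4.3219 − 3.3219) = 140.000 ms/bit.

140.0 ms/bit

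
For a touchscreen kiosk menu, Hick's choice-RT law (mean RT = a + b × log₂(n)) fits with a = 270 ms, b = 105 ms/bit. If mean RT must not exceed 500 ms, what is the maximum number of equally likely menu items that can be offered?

4

105·log₂ n ≤ 500 − 270 = 230, giving log₂ n ≤ 2.1905 and n ≤ 4.565. The largest whole number is 4.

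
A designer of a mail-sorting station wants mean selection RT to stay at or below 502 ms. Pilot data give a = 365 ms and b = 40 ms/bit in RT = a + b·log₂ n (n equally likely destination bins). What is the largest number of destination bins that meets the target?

40·log₂ n ≤ 502 − 365 = 137, giving log₂ n ≤ 3.4250 and n ≤ 10.741. The largest whole number is 10.

10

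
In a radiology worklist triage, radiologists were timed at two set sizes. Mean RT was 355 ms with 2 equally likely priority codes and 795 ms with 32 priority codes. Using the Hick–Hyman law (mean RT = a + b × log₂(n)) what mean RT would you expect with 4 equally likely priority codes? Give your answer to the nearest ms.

465 ms

With log₂ n on the abscissa the relation is linear; from the two conditions:
  b = (795 − 355) / (log₂ 32 − log₂ 2) = 440 / (5 − 1) = 110 ms/bit
  a = 355 − 110 × 1 = 245 ms
Then RT(4) = 245 + 110 × log₂ 4 = 245 + 110 × 2 ≈ 465.000 ms.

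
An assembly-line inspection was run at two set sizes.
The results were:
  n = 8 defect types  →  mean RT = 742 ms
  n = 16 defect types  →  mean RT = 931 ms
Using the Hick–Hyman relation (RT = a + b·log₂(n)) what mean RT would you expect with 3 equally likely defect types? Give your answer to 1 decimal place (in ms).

474.6 ms

Fit slope and intercept:
  b = (931 − 742) / (log₂ 16 − log₂ 8) = 189 / (4 − 3) = 189.000 ms/bit
  a = 742 − 189.000 × 3 = 175.000 ms
Then RT(3) = 175.000 + 189.000 × log₂ 3 = 175.000 + 189.000 × 1.5850 ≈ 474.558 ms.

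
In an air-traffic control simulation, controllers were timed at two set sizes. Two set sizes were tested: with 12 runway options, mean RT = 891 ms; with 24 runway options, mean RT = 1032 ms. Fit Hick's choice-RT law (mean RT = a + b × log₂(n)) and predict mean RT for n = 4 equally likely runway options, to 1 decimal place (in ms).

667.5 ms

RT is linear in log₂ n, so two points fix the line:
  b = (1032 − 891) / (log₂ 24 − log₂ 12) = 141 / (4.5850 − 3.5850) = 141.000 ms/bit
  a = 891 − 141.000 × 3.5850 = 385.520 ms
Then RT(4) = 385.520 + 141.000 × log₂ 4 = 385.520 + 141.000 × 2 ≈ 667.520 ms.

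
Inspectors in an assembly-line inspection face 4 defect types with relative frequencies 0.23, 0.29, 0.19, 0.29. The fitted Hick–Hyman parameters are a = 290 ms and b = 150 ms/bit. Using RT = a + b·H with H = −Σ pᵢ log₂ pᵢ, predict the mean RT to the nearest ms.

Entropy contributions −pᵢ log₂ pᵢ: 0.4877, 0.5179, 0.4552, 0.5179; sum H = 1.9787 bits.
RT = a + bH = 290 + 150·1.9787 = 586.81 ms.

587 ms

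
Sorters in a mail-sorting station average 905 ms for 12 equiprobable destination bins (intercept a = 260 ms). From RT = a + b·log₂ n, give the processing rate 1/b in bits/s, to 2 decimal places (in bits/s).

b = (905 − 260)/log₂ 12 = 645/3.5850 = 179.918 ms per bit = 0.17992 s/bit; the reciprocal is 5.558 bits/s.

5.56 bits/s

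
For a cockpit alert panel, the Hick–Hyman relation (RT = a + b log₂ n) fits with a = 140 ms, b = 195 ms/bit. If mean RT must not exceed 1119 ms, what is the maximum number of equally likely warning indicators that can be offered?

32

Information budget: (1119 − 140)/195 = 5.0205 bits, so n ≤ 2^5.0205 = 32.458 → at most 32.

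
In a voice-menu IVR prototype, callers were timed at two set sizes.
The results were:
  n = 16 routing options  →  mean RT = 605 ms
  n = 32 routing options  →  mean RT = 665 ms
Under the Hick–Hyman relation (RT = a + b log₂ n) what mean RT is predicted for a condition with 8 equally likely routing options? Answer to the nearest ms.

545 ms

Solve the two-equation system in a and b:
  b = (665 − 605) / (log₂ 32 − log₂ 16) = 60 / (5 − 4) = 60 ms/bit
  a = 605 − 60 × 4 = 365 ms
Then RT(8) = 365 + 60 × log₂ 8 = 365 + 60 × 3 ≈ 545.000 ms.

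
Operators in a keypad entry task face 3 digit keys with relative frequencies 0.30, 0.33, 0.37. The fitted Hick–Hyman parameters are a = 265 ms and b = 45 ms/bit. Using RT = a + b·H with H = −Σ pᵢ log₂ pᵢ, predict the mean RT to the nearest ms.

Entropy contributions −pᵢ log₂ pᵢ: 0.5211, 0.5278, 0.5307; sum H = 1.5796 bits.
RT = a + bH = 265 + 45·1.5796 = 336.08 ms.

336 ms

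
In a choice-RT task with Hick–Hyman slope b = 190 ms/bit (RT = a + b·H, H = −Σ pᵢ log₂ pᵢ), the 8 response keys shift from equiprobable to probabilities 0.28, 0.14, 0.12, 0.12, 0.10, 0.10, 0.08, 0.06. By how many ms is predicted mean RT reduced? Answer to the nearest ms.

The RT saving is b·ΔH. Equiprobable H₀ = log₂(8) = 3.0000 bits; with the given probabilities H = 2.8449 bits.
b·(H₀ − H) = 190 × (3.0000 − 2.8449) = 29.47 ms.

29 ms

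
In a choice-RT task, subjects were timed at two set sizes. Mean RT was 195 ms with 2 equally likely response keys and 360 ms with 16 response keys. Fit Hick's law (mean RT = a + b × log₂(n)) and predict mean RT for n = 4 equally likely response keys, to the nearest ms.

250 ms

Solve the two-equation system in a and b:
  b = (360 − 195) / (log₂ 16 − log₂ 2) = 165 / (4 − 1) = 55 ms/bit
  a = 195 − 55 × 1 = 140 ms
Then RT(4) = 140 + 55 × log₂ 4 = 140 + 55 × 2 ≈ 250.000 ms.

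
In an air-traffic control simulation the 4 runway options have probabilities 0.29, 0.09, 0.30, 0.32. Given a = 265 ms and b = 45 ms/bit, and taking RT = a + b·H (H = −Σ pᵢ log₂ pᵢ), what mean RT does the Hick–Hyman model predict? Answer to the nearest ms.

H = 0.29·log₂(1/0.29) + 0.09·log₂(1/0.09) + 0.30·log₂(1/0.30) + 0.32·log₂(1/0.32) = 1.8777 bits.
RT = 265 + 45 × 1.8777 = 349.50 ms.

349 ms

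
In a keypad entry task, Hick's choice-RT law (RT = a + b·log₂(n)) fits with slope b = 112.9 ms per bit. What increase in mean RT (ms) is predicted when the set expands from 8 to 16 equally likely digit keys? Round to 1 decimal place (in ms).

Only the slope matters, since a is common to both: ΔRT = b·log₂(n₂/n₁).
log₂(16) − log₂(8) = log₂(16/8) = log₂(2) = 1.
ΔRT = 112.9 × 1.0000 = 112.900 ms.

112.9 ms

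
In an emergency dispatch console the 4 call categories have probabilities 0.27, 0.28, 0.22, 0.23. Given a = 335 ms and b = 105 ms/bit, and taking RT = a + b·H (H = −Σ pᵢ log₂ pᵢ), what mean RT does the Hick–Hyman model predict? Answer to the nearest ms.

544 ms

H = 0.27·log₂(1/0.27) + 0.28·log₂(1/0.28) + 0.22·log₂(1/0.22) + 0.23·log₂(1/0.23) = 1.9925 bits.
RT = 335 + 105 × 1.9925 = 544.21 ms.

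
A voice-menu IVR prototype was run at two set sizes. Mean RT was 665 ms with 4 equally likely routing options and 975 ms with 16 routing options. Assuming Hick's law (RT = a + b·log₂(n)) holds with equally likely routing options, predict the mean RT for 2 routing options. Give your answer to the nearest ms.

510 ms

Solve the two-equation system in a and b:
  b = (975 − 665) / (log₂ 16 − log₂ 4) = 310 / (4 − 2) = 155 ms/bit
  a = 665 − 155 × 2 = 355 ms
Then RT(2) = 355 + 155 × log₂ 2 = 355 + 155 × 1 ≈ 510.000 ms.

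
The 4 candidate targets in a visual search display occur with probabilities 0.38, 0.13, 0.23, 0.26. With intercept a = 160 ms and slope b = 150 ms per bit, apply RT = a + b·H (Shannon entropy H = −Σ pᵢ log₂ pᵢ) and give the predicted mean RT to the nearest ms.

H = 0.38·log₂(1/0.38) + 0.13·log₂(1/0.13) + 0.23·log₂(1/0.23) + 0.26·log₂(1/0.26) = 1.9061 bits.
RT = 160 + 150 × 1.9061 = 445.91 ms.

446 ms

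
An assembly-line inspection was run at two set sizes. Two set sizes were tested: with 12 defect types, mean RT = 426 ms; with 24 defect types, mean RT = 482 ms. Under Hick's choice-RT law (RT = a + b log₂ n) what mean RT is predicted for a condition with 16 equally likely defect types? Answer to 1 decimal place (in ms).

449.2 ms

With log₂ n on the abscissa the relation is linear; from the two conditions:
  b = (482 − 426) / (log₂ 24 − log₂ 12) = 56 / (4.5850 − 3.5850) = 56.000 ms/bit
  a = 426 − 56.000 × 3.5850 = 225.242 ms
Then RT(16) = 225.242 + 56.000 × log₂ 16 = 225.242 + 56.000 × 4 ≈ 449.242 ms.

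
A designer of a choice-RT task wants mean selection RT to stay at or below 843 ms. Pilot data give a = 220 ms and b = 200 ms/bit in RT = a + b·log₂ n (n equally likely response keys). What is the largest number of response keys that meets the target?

Set 220 + 200·log₂ n ≤ 843 → log₂ n ≤ (843 − 220)/200 = 3.1150.
So n ≤ 2^3.1150 = 8.664; the largest integer n is 8.

8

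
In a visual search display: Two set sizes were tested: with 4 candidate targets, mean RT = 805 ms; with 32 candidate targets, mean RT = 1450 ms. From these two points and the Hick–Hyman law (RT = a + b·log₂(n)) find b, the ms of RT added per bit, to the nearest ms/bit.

215 ms/bit

Slope: b = (1450 − 805) / (log₂ 32 − log₂ 4) = 645/3.0000 = 215 ms/bit.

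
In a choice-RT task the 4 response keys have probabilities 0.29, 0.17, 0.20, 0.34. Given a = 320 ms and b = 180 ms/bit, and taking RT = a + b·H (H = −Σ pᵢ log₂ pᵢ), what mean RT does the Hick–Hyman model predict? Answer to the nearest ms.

670 ms

H = 0.29·log₂(1/0.29) + 0.17·log₂(1/0.17) + 0.20·log₂(1/0.20) + 0.34·log₂(1/0.34) = 1.9461 bits.
RT = 320 + 180 × 1.9461 = 670.29 ms.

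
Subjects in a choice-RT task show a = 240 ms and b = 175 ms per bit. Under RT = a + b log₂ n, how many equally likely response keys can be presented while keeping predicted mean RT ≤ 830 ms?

Information budget: (830 − 240)/175 = 3.3714 bits, so n ≤ 2^3.3714 = 10.349 → at most 10.

10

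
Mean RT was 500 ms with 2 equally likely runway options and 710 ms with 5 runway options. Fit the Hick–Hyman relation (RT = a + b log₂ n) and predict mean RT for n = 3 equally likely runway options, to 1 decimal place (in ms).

592.9 ms

With log₂ n on the abscissa the relation is linear; from the two conditions:
  b = (710 − 500) / (log₂ 5 − log₂ 2) = 210 / (2.3219 − 1) = 158.859 ms/bit
  a = 500 − 158.859 × 1 = 341.141 ms
Then RT(3) = 341.141 + 158.859 × log₂ 3 = 341.141 + 158.859 × 1.5850 ≈ 592.926 ms.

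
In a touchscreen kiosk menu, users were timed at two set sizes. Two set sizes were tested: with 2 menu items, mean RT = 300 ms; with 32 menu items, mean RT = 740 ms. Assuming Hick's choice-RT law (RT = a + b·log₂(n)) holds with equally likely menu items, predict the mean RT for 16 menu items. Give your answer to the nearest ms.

630 ms

Solve the two-equation system in a and b:
  b = (740 − 300) / (log₂ 32 − log₂ 2) = 440 / (5 − 1) = 110 ms/bit
  a = 300 − 110 × 1 = 190 ms
Then RT(16) = 190 + 110 × log₂ 16 = 190 + 110 × 4 ≈ 630.000 ms.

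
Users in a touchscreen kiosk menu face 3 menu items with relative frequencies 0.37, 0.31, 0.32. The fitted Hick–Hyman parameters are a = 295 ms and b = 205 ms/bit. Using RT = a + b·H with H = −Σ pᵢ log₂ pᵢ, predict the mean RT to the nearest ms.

619 ms

Entropy contributions −pᵢ log₂ pᵢ: 0.5307, 0.5238, 0.5260; sum H = 1.5806 bits.
RT = a + bH = 295 + 205·1.5806 = 619.01 ms.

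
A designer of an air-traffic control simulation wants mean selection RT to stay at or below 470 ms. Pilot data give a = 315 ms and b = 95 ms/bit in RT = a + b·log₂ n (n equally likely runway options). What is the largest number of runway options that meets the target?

3

Set 315 + 95·log₂ n ≤ 470 → log₂ n ≤ (470 − 315)/95 = 1.6316.
So n ≤ 2^1.6316 = 3.099; the largest integer n is 3.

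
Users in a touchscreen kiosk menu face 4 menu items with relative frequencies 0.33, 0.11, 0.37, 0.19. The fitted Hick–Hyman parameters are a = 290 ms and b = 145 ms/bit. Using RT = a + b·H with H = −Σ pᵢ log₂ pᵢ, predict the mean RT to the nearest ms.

Entropy contributions −pᵢ log₂ pᵢ: 0.5278, 0.3503, 0.5307, 0.4552; sum H = 1.8641 bits.
RT = a + bH = 290 + 145·1.8641 = 560.29 ms.

560 ms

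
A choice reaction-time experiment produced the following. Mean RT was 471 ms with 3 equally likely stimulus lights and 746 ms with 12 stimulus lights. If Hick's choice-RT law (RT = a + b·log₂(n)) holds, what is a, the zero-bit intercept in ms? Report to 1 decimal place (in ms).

253.1 ms

The slope on a log₂ axis is (746 − 471) / (3.5850 − 1.5850) = 137.500 ms/bit.
Intercept: a = 471 − 137.500·log₂(3) = 253.068 ms.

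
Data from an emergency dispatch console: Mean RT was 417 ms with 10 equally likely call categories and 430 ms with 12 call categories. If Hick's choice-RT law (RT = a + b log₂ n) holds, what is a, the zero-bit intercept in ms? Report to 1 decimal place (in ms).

252.8 ms

The slope on a log₂ axis is (430 − 417) / (3.5850 − 3.3219) = 49.423 ms/bit.
a = RT₁ − b·log₂ n₁ = 417 − 49.423 × 3.3219 = 252.820 ms.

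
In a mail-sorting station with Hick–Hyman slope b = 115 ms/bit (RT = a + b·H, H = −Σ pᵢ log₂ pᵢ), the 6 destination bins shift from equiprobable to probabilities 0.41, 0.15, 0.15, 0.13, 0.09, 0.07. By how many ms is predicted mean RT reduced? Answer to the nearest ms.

31 ms

The RT saving is b·ΔH. Equiprobable H₀ = log₂(6) = 2.5850 bits; with the given probabilities H = 2.3123 bits.
b·(H₀ − H) = 115 × (2.5850 − 2.3123) = 31.35 ms.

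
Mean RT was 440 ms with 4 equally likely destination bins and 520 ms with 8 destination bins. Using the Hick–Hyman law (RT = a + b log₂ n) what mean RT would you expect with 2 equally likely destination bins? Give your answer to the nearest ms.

Fit slope and intercept:
  b = (520 − 440) / (log₂ 8 − log₂ 4) = 80 / (3 − 2) = 80 ms/bit
  a = 440 − 80 × 2 = 280 ms
Then RT(2) = 280 + 80 × log₂ 2 = 280 + 80 × 1 ≈ 360.000 ms.

360 ms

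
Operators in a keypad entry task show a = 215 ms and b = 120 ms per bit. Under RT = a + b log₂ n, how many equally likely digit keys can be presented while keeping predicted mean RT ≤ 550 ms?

Set 215 + 120·log₂ n ≤ 550 → log₂ n ≤ (550 − 215)/120 = 2.7917.
So n ≤ 2^2.7917 = 6.924; the largest integer n is 6.

6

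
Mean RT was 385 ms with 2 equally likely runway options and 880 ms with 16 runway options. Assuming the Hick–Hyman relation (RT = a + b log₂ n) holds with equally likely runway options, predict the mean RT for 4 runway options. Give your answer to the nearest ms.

With log₂ n on the abscissa the relation is linear; from the two conditions:
  b = (880 − 385) / (log₂ 16 − log₂ 2) = 495 / (4 − 1) = 165 ms/bit
  a = 385 − 165 × 1 = 220 ms
Then RT(4) = 220 + 165 × log₂ 4 = 220 + 165 × 2 ≈ 550.000 ms.

550 ms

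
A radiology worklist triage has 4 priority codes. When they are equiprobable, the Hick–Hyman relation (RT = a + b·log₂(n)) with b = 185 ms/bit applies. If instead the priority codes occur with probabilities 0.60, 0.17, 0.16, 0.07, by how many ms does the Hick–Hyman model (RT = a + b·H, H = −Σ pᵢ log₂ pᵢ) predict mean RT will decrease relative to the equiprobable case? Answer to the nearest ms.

Equiprobable entropy H₀ = log₂ 4 = 2.0000 bits.
Skewed entropy H = −Σ pᵢ log₂ pᵢ = 1.5683 bits.
ΔRT = b·(H₀ − H) = 185 × 0.4317 = 79.86 ms.

80 ms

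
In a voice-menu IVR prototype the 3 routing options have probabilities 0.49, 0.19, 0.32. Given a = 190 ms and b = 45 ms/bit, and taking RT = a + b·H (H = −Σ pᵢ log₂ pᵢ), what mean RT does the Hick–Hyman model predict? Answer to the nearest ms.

257 ms

Entropy contributions −pᵢ log₂ pᵢ: 0.5043, 0.4552, 0.5260; sum H = 1.4855 bits.
RT = a + bH = 190 + 45·1.4855 = 256.85 ms.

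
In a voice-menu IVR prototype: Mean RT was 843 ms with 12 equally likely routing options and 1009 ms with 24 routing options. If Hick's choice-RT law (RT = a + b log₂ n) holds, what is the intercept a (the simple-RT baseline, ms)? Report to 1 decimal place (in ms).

247.9 ms

Slope: b = (1009 − 843) / (log₂ 24 − log₂ 12) = 166/1.0000 = 166.000 ms/bit.
Intercept: a = 843 − 166.000·log₂(12) = 247.896 ms.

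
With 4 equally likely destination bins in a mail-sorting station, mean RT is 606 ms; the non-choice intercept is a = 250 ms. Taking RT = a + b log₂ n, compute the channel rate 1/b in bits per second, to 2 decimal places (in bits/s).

5.62 bits/s

Choice component = 606 − 250 = 356 ms over log₂(4) = 2 bits.
b = 356 / 2 = 178.000 ms/bit, so 1/b = 5.618 bits/s.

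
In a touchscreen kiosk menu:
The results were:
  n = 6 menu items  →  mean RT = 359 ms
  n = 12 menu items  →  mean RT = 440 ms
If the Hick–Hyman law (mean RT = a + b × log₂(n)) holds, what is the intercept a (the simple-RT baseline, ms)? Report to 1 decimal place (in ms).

b = (RT₂ − RT₁)/(log₂ n₂ − log₂ n₁) = (440 − 359)/(3.5850 − 2.5850) = 81.000 ms/bit.
a = RT₁ − b·log₂ n₁ = 359 − 81.000 × 2.5850 = 149.618 ms.

149.6 ms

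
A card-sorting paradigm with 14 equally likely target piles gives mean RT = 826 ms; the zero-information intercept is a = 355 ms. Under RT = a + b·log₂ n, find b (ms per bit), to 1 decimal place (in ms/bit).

b = (826 − 355) / log₂(14) = 471 / 3.8074 = 123.708 ms/bit.

123.7 ms/bit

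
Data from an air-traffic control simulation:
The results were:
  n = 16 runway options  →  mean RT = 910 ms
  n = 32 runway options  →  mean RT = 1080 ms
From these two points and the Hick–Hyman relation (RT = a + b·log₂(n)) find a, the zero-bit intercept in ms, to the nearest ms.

The slope on a log₂ axis is (1080 − 910) / (5 − 4) = 170 ms/bit.
a = RT₁ − b·log₂ n₁ = 910 − 170 × 4 = 230.000 ms.

230 ms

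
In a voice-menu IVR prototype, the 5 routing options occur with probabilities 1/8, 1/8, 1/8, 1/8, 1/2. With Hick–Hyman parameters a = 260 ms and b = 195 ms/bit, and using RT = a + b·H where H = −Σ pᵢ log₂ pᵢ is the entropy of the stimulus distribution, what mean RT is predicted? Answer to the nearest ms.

Each term −pᵢ log₂ pᵢ: 0.125·3 + 0.125·3 + 0.125·3 + 0.125·3 + 0.5·1; summed, H = 2.000 bits.
Mean RT = a + bH = 260 + 195·2.000 = 650.00 ms.

650 ms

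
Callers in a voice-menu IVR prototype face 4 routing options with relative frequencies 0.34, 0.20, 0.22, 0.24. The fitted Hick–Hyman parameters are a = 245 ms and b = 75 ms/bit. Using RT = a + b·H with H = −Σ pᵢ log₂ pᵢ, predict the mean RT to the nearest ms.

393 ms

H = 0.34·log₂(1/0.34) + 0.20·log₂(1/0.20) + 0.22·log₂(1/0.22) + 0.24·log₂(1/0.24) = 1.9683 bits.
RT = 245 + 75 × 1.9683 = 392.62 ms.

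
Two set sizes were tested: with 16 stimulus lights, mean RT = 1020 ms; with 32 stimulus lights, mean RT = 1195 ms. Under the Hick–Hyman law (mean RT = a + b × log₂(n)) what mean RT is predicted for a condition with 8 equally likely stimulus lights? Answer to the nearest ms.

Solve the two-equation system in a and b:
  b = (1195 − 1020) / (log₂ 32 − log₂ 16) = 175 / (5 − 4) = 175 ms/bit
  a = 1020 − 175 × 4 = 320 ms
Then RT(8) = 320 + 175 × log₂ 8 = 320 + 175 × 3 ≈ 845.000 ms.

845 ms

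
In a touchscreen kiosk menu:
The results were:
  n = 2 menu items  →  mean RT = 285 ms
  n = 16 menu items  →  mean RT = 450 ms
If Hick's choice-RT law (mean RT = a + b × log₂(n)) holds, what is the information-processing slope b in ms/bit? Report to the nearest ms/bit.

55 ms/bit

The slope on a log₂ axis is (450 − 285) / (4 − 1) = 55 ms/bit.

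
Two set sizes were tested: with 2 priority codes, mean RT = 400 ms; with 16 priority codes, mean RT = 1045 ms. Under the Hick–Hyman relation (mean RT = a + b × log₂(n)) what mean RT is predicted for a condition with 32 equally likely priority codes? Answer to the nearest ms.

1260 ms

With log₂ n on the abscissa the relation is linear; from the two conditions:
  b = (1045 − 400) / (log₂ 16 − log₂ 2) = 645 / (4 − 1) = 215 ms/bit
  a = 400 − 215 × 1 = 185 ms
Then RT(32) = 185 + 215 × log₂ 32 = 185 + 215 × 5 ≈ 1260.000 ms.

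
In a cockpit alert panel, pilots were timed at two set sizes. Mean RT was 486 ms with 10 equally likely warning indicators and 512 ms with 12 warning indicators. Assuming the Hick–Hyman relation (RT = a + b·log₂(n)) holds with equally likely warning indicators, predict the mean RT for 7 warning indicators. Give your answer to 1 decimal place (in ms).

435.1 ms

RT is linear in log₂ n, so two points fix the line:
  b = (512 − 486) / (log₂ 12 − log₂ 10) = 26 / (3.5850 − 3.3219) = 98.846 ms/bit
  a = 486 − 98.846 × 3.3219 = 157.639 ms
Then RT(7) = 157.639 + 98.846 × log₂ 7 = 157.639 + 98.846 × 2.8074 ≈ 435.136 ms.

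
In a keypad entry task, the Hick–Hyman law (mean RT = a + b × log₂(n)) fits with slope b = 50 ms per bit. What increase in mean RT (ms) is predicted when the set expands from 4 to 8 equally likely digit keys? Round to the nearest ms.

50 ms

Only the slope matters, since a is common to both: ΔRT = b·log₂(n₂/n₁).
log₂(8) − log₂(4) = log₂(8/4) = log₂(2) = 1.
ΔRT = 50 × 1.0000 = 50.000 ms.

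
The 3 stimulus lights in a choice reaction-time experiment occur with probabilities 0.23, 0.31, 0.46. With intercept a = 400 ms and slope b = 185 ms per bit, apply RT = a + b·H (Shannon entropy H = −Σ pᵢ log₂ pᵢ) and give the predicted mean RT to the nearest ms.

682 ms

H = 0.23·log₂(1/0.23) + 0.31·log₂(1/0.31) + 0.46·log₂(1/0.46) = 1.5268 bits.
RT = 400 + 185 × 1.5268 = 682.46 ms.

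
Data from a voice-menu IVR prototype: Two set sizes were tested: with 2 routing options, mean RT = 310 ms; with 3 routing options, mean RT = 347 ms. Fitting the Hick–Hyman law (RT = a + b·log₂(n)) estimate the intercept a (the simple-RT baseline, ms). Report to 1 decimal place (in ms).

246.7 ms

Slope: b = (347 − 310) / (log₂ 3 − log₂ 2) = 37/0.5850 = 63.252 ms/bit.
Intercept: a = 310 − 63.252·log₂(2) = 246.748 ms.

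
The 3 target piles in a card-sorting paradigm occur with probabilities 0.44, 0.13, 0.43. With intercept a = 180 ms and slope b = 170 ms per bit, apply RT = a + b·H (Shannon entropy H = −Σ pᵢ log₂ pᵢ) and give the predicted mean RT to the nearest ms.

Entropy contributions −pᵢ log₂ pᵢ: 0.5211, 0.3826, 0.5236; sum H = 1.4274 bits.
RT = a + bH = 180 + 170·1.4274 = 422.65 ms.

423 ms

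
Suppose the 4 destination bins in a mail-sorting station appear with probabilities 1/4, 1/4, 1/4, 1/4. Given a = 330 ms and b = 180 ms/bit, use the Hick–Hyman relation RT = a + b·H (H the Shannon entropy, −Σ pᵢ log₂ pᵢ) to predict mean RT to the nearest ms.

Each term −pᵢ log₂ pᵢ: 0.25·2 + 0.25·2 + 0.25·2 + 0.25·2; summed, H = 2.000 bits.
Mean RT = a + bH = 330 + 180·2.000 = 690.00 ms.

690 ms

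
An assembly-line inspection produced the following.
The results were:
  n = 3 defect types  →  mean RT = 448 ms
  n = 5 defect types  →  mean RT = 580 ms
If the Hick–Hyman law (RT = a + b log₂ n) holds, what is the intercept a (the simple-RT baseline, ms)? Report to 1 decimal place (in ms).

Slope: b = (580 − 448) / (log₂ 5 − log₂ 3) = 132/0.7370 = 179.113 ms/bit.
a = RT₁ − b·log₂ n₁ = 448 − 179.113 × 1.5850 = 164.113 ms.

164.1 ms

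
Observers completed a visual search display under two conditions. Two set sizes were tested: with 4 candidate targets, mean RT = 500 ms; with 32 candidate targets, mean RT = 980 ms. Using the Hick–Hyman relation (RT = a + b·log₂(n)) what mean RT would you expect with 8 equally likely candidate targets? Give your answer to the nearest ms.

660 ms

RT is linear in log₂ n, so two points fix the line:
  b = (980 − 500) / (log₂ 32 − log₂ 4) = 480 / (5 − 2) = 160 ms/bit
  a = 500 − 160 × 2 = 180 ms
Then RT(8) = 180 + 160 × log₂ 8 = 180 + 160 × 3 ≈ 660.000 ms.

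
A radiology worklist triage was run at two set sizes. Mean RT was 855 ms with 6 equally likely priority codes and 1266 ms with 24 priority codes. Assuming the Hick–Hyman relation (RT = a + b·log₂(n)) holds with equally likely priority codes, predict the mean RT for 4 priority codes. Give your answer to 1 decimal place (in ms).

Fit slope and intercept:
  b = (1266 − 855) / (log₂ 24 − log₂ 6) = 411 / (4.5850 − 2.5850) = 205.500 ms/bit
  a = 855 − 205.500 × 2.5850 = 323.790 ms
Then RT(4) = 323.790 + 205.500 × log₂ 4 = 323.790 + 205.500 × 2 ≈ 734.790 ms.

734.8 ms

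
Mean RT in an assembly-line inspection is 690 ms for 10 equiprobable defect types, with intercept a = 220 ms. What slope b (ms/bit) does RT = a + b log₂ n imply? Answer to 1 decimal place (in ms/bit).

141.5 ms/bit

10 alternatives carry log₂ 10 = 3.3219 bits; the choice cost is 690 − 220 = 470 ms, so b = 470/3.3219 = 141.484 ms/bit.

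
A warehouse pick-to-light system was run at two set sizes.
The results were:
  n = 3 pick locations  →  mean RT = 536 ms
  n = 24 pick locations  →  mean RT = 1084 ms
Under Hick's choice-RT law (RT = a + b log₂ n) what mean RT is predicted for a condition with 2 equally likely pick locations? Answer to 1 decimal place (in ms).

429.1 ms

Fit slope and intercept:
  b = (1084 − 536) / (log₂ 24 − log₂ 3) = 548 / (4.5850 − 1.5850) = 182.667 ms/bit
  a = 536 − 182.667 × 1.5850 = 246.480 ms
Then RT(2) = 246.480 + 182.667 × log₂ 2 = 246.480 + 182.667 × 1 ≈ 429.147 ms.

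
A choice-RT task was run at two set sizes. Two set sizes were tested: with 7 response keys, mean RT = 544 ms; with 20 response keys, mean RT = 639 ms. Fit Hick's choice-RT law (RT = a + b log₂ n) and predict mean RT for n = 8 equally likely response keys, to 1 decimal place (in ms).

RT is linear in log₂ n, so two points fix the line:
  b = (639 − 544) / (log₂ 20 − log₂ 7) = 95 / (4.3219 − 2.8074) = 62.724 ms/bit
  a = 544 − 62.724 × 2.8074 = 367.912 ms
Then RT(8) = 367.912 + 62.724 × log₂ 8 = 367.912 + 62.724 × 3 ≈ 556.083 ms.

556.1 ms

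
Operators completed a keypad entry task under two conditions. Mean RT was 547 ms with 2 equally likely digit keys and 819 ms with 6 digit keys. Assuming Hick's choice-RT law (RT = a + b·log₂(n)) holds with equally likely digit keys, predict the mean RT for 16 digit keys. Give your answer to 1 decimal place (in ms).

Fit slope and intercept:
  b = (819 − 547) / (log₂ 6 − log₂ 2) = 272 / (2.5850 − 1) = 171.613 ms/bit
  a = 547 − 171.613 × 1 = 375.387 ms
Then RT(16) = 375.387 + 171.613 × log₂ 16 = 375.387 + 171.613 × 4 ≈ 1061.839 ms.

1061.8 ms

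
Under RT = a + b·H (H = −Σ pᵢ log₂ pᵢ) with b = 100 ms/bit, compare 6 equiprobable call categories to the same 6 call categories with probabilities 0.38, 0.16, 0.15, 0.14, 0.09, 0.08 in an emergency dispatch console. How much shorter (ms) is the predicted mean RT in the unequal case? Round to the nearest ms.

22 ms

Equiprobable entropy H₀ = log₂ 6 = 2.5850 bits.
Skewed entropy H = −Σ pᵢ log₂ pᵢ = 2.3653 bits.
ΔRT = b·(H₀ − H) = 100 × 0.2197 = 21.97 ms.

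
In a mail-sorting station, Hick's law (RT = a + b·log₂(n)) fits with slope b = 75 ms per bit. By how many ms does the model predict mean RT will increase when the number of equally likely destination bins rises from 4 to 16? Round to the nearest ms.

ΔRT = (a + b log₂ n₂) − (a + b log₂ n₁) = b·(log₂ n₂ − log₂ n₁).
log₂(16) − log₂(4) = log₂(16/4) = log₂(4) = 2.
ΔRT = 75 × 2.0000 = 150.000 ms.

150 ms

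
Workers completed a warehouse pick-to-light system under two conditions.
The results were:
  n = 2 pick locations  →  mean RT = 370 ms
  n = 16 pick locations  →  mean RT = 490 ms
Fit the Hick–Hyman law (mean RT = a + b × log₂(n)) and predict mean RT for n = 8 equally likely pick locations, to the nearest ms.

Solve the two-equation system in a and b:
  b = (490 − 370) / (log₂ 16 − log₂ 2) = 120 / (4 − 1) = 40 ms/bit
  a = 370 − 40 × 1 = 330 ms
Then RT(8) = 330 + 40 × log₂ 8 = 330 + 40 × 3 ≈ 450.000 ms.

450 ms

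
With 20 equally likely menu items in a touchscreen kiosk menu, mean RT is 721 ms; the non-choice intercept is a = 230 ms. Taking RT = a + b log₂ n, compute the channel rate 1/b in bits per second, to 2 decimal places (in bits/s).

Choice component = 721 − 230 = 491 ms over log₂(20) = 4.3219 bits.
b = 491 / 4.3219 = 113.607 ms/bit, so 1/b = 8.802 bits/s.

8.80 bits/s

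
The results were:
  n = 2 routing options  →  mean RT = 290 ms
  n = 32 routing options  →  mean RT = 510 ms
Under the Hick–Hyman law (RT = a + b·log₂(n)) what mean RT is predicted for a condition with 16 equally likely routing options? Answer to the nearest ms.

Solve the two-equation system in a and b:
  b = (510 − 290) / (log₂ 32 − log₂ 2) = 220 / (5 − 1) = 55 ms/bit
  a = 290 − 55 × 1 = 235 ms
Then RT(16) = 235 + 55 × log₂ 16 = 235 + 55 × 4 ≈ 455.000 ms.

455 ms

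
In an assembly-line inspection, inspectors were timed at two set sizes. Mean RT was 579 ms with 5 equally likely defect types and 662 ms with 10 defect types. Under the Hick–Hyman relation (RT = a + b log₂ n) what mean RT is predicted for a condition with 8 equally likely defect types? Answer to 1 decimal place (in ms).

635.3 ms

Solve the two-equation system in a and b:
  b = (662 − 579) / (log₂ 10 − log₂ 5) = 83 / (3.3219 − 2.3219) = 83.000 ms/bit
  a = 579 − 83.000 × 2.3219 = 386.280 ms
Then RT(8) = 386.280 + 83.000 × log₂ 8 = 386.280 + 83.000 × 3 ≈ 635.280 ms.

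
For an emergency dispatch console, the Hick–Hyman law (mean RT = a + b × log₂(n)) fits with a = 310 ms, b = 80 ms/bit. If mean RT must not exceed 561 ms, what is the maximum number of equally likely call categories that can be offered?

Information budget: (561 − 310)/80 = 3.1375 bits, so n ≤ 2^3.1375 = 8.800 → at most 8.

8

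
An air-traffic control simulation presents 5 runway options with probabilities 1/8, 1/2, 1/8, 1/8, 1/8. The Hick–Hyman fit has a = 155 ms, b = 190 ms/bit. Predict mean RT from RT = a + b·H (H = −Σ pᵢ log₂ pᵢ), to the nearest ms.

H = −Σ pᵢ log₂ pᵢ = 0.125·3 + 0.5·1 + 0.125·3 + 0.125·3 + 0.125·3 = 2.000 bits.
RT = 155 + 190 × 2.000 = 535.00 ms.

535 ms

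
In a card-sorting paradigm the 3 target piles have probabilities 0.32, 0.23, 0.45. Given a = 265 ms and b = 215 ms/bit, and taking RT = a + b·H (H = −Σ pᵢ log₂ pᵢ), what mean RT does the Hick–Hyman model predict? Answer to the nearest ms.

594 ms

Entropy contributions −pᵢ log₂ pᵢ: 0.5260, 0.4877, 0.5184; sum H = 1.5321 bits.
RT = a + bH = 265 + 215·1.5321 = 594.40 ms.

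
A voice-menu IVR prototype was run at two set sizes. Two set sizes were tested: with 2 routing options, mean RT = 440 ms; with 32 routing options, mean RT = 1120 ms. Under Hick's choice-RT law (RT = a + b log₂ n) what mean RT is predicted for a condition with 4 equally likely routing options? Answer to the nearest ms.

Solve the two-equation system in a and b:
  b = (1120 − 440) / (log₂ 32 − log₂ 2) = 680 / (5 − 1) = 170 ms/bit
  a = 440 − 170 × 1 = 270 ms
Then RT(4) = 270 + 170 × log₂ 4 = 270 + 170 × 2 ≈ 610.000 ms.

610 ms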